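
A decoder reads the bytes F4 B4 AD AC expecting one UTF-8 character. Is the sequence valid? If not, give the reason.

invalid (encodes a value above U+10FFFF)

Leading byte 0xF4 = 11110100 → 4-byte form.
Payload = 0x134B6C, which exceeds U+10FFFF, the maximum Unicode code point. (Leading bytes F5–FF, or F4 followed by ≥ 0x90, are invalid.)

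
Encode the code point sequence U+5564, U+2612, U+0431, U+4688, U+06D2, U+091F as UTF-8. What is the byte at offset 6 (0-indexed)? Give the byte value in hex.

0xD0

U+5564 → 3-byte form E5 95 A4 at offsets 0–2.
U+2612 → 3-byte form E2 98 92 at offsets 3–5.
U+0431 → 2-byte form D0 B1 at offsets 6–7.
Offset 6 falls in char 3's range; it's byte 1 of D0 B1 = 0xD0.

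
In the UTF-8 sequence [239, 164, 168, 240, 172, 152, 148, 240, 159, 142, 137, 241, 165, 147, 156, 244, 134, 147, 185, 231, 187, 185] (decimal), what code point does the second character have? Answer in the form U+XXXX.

Offset 0: leading byte 0xEF = 11101111 → 3-byte char #1 = EF A4 A8.
Offset 3: leading byte 0xF0 = 11110000 → 4-byte char #2 = F0 AC 98 94.
Leading byte 0xF0 = 11110000 matches 11110xxx → 4-byte sequence.
Byte 1: 0xF0 = 11110000, payload 000 (3 bits).
Byte 2: 0xAC = 10101100 (10xxxxxx ✓), payload 101100.
Byte 3: 0x98 = 10011000 (10xxxxxx ✓), payload 011000.
Byte 4: 0x94 = 10010100 (10xxxxxx ✓), payload 010100.
Concatenate: 000101100011000010100 = 0x2C614 (21 bits → U+2C614).

U+2C614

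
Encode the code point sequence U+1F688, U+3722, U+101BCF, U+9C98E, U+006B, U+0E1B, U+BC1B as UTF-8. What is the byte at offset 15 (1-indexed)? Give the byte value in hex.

0x8E

1-indexed offset 15 is 0-indexed offset 14.
U+1F688 → 4-byte form F0 9F 9A 88 at offsets 0–3.
U+3722 → 3-byte form E3 9C A2 at offsets 4–6.
U+101BCF → 4-byte form F4 81 AF 8F at offsets 7–10.
U+9C98E → 4-byte form F2 9C A6 8E at offsets 11–14.
Offset 14 falls in char 4's range; it's byte 4 of F2 9C A6 8E = 0x8E.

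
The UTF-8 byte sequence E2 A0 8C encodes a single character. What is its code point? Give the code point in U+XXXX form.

Leading byte 0xE2 = 11100010 matches 1110xxxx → 3-byte sequence.
Byte 1: 0xE2 = 11100010, payload 0010 (4 bits).
Byte 2: 0xA0 = 10100000 (10xxxxxx ✓), payload 100000.
Byte 3: 0x8C = 10001100 (10xxxxxx ✓), payload 001100.
Concatenate: 0010100000001100 = 0x280C (16 bits → U+280C).

U+280C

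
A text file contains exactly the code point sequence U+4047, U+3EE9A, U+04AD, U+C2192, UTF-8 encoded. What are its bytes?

E4 81 87 F0 BE BA 9A D2 AD F3 82 86 92

U+4047: 3-byte form → E4 81 87.
U+3EE9A: 4-byte form → F0 BE BA 9A.
U+04AD: 2-byte form → D2 AD.
U+C2192: 4-byte form → F3 82 86 92.
Concatenated (13 bytes): E4 81 87 F0 BE BA 9A D2 AD F3 82 86 92.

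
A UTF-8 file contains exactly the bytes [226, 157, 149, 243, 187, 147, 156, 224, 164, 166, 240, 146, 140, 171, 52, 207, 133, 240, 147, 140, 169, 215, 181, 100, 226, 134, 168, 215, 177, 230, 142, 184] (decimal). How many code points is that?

Byte at offset 0: 0xE2 = 11100010 → 3-byte char (#1). Advance 3.
Byte at offset 3: 0xF3 = 11110011 → 4-byte char (#2). Advance 4.
Byte at offset 7: 0xE0 = 11100000 → 3-byte char (#3). Advance 3.
Byte at offset 10: 0xF0 = 11110000 → 4-byte char (#4). Advance 4.
Byte at offset 14: 0x34 = 00110100 → 1-byte char (#5). Advance 1.
Byte at offset 15: 0xCF = 11001111 → 2-byte char (#6). Advance 2.
Byte at offset 17: 0xF0 = 11110000 → 4-byte char (#7). Advance 4.
Byte at offset 21: 0xD7 = 11010111 → 2-byte char (#8). Advance 2.
Byte at offset 23: 0x64 = 01100100 → 1-byte char (#9). Advance 1.
Byte at offset 24: 0xE2 = 11100010 → 3-byte char (#10). Advance 3.
Byte at offset 27: 0xD7 = 11010111 → 2-byte char (#11). Advance 2.
Byte at offset 29: 0xE6 = 11100110 → 3-byte char (#12). Advance 3.
Reached end at offset 32 after 12 code points.

12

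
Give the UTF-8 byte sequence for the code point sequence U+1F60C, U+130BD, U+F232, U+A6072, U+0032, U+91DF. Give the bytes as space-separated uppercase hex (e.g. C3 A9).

F0 9F 98 8C F0 93 82 BD EF 88 B2 F2 A6 81 B2 32 E9 87 9F

U+1F60C: 4-byte form → F0 9F 98 8C.
U+130BD: 4-byte form → F0 93 82 BD.
U+F232: 3-byte form → EF 88 B2.
U+A6072: 4-byte form → F2 A6 81 B2.
U+0032: 1-byte form → 32.
U+91DF: 3-byte form → E9 87 9F.
Concatenated (19 bytes): F0 9F 98 8C F0 93 82 BD EF 88 B2 F2 A6 81 B2 32 E9 87 9F.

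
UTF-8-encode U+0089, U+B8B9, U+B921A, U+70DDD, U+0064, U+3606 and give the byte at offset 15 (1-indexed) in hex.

0xE3

1-indexed offset 15 is 0-indexed offset 14.
U+0089 → 2-byte form C2 89 at offsets 0–1.
U+B8B9 → 3-byte form EB A2 B9 at offsets 2–4.
U+B921A → 4-byte form F2 B9 88 9A at offsets 5–8.
U+70DDD → 4-byte form F1 B0 B7 9D at offsets 9–12.
U+0064 → 1-byte form 64 at offsets 13–13.
U+3606 → 3-byte form E3 98 86 at offsets 14–16.
Offset 14 falls in char 6's range; it's byte 1 of E3 98 86 = 0xE3.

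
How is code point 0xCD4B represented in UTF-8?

U+CD4B = 0xCD4B = 52555 decimal. In range U+0800–U+FFFF → 3-byte form: 1110xxxx 10xxxxxx 10xxxxxx.
Binary (16 bits): 1100110101001011.
Split 4+6+6: 1100 | 110101 | 001011.
Byte 1: 11101100 = 0xEC.
Byte 2: 10110101 = 0xB5.
Byte 3: 10001011 = 0x8B.

EC B5 8B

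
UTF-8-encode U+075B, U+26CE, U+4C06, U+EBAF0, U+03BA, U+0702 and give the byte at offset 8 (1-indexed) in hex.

1-indexed offset 8 is 0-indexed offset 7.
U+075B → 2-byte form DD 9B at offsets 0–1.
U+26CE → 3-byte form E2 9B 8E at offsets 2–4.
U+4C06 → 3-byte form E4 B0 86 at offsets 5–7.
Offset 7 falls in char 3's range; it's byte 3 of E4 B0 86 = 0x86.

0x86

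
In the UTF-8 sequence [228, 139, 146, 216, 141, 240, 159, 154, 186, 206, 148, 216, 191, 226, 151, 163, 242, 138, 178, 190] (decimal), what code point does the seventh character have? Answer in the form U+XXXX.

U+8ACBE

Offset 0: leading byte 0xE4 = 11100100 → 3-byte char #1 = E4 8B 92.
Offset 3: leading byte 0xD8 = 11011000 → 2-byte char #2 = D8 8D.
Offset 5: leading byte 0xF0 = 11110000 → 4-byte char #3 = F0 9F 9A BA.
Offset 9: leading byte 0xCE = 11001110 → 2-byte char #4 = CE 94.
Offset 11: leading byte 0xD8 = 11011000 → 2-byte char #5 = D8 BF.
Offset 13: leading byte 0xE2 = 11100010 → 3-byte char #6 = E2 97 A3.
Offset 16: leading byte 0xF2 = 11110010 → 4-byte char #7 = F2 8A B2 BE.
Leading byte 0xF2 = 11110010 matches 11110xxx → 4-byte sequence.
Byte 1: 0xF2 = 11110010, payload 010 (3 bits).
Byte 2: 0x8A = 10001010 (10xxxxxx ✓), payload 001010.
Byte 3: 0xB2 = 10110010 (10xxxxxx ✓), payload 110010.
Byte 4: 0xBE = 10111110 (10xxxxxx ✓), payload 111110.
Concatenate: 010001010110010111110 = 0x8ACBE (21 bits → U+8ACBE).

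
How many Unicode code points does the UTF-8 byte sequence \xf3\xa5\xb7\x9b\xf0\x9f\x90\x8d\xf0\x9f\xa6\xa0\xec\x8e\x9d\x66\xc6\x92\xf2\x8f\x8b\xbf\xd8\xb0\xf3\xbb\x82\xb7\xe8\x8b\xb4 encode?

10

Byte at offset 0: 0xF3 = 11110011 → 4-byte char (#1). Advance 4.
Byte at offset 4: 0xF0 = 11110000 → 4-byte char (#2). Advance 4.
Byte at offset 8: 0xF0 = 11110000 → 4-byte char (#3). Advance 4.
Byte at offset 12: 0xEC = 11101100 → 3-byte char (#4). Advance 3.
Byte at offset 15: 0x66 = 01100110 → 1-byte char (#5). Advance 1.
Byte at offset 16: 0xC6 = 11000110 → 2-byte char (#6). Advance 2.
Byte at offset 18: 0xF2 = 11110010 → 4-byte char (#7). Advance 4.
Byte at offset 22: 0xD8 = 11011000 → 2-byte char (#8). Advance 2.
Byte at offset 24: 0xF3 = 11110011 → 4-byte char (#9). Advance 4.
Byte at offset 28: 0xE8 = 11101000 → 3-byte char (#10). Advance 3.
Reached end at offset 31 after 10 code points.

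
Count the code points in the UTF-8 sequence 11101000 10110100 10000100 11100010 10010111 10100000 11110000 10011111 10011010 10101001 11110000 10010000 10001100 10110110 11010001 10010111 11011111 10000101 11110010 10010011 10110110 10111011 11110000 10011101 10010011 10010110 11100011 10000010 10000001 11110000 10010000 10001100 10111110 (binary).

10

Byte at offset 0: 0xE8 = 11101000 → 3-byte char (#1). Advance 3.
Byte at offset 3: 0xE2 = 11100010 → 3-byte char (#2). Advance 3.
Byte at offset 6: 0xF0 = 11110000 → 4-byte char (#3). Advance 4.
Byte at offset 10: 0xF0 = 11110000 → 4-byte char (#4). Advance 4.
Byte at offset 14: 0xD1 = 11010001 → 2-byte char (#5). Advance 2.
Byte at offset 16: 0xDF = 11011111 → 2-byte char (#6). Advance 2.
Byte at offset 18: 0xF2 = 11110010 → 4-byte char (#7). Advance 4.
Byte at offset 22: 0xF0 = 11110000 → 4-byte char (#8). Advance 4.
Byte at offset 26: 0xE3 = 11100011 → 3-byte char (#9). Advance 3.
Byte at offset 29: 0xF0 = 11110000 → 4-byte char (#10). Advance 4.
Reached end at offset 33 after 10 code points.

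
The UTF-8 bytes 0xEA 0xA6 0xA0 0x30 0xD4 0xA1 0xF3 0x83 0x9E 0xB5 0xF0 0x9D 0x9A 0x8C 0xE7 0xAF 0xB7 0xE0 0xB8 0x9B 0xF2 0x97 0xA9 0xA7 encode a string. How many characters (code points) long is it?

8

Byte at offset 0: 0xEA = 11101010 → 3-byte char (#1). Advance 3.
Byte at offset 3: 0x30 = 00110000 → 1-byte char (#2). Advance 1.
Byte at offset 4: 0xD4 = 11010100 → 2-byte char (#3). Advance 2.
Byte at offset 6: 0xF3 = 11110011 → 4-byte char (#4). Advance 4.
Byte at offset 10: 0xF0 = 11110000 → 4-byte char (#5). Advance 4.
Byte at offset 14: 0xE7 = 11100111 → 3-byte char (#6). Advance 3.
Byte at offset 17: 0xE0 = 11100000 → 3-byte char (#7). Advance 3.
Byte at offset 20: 0xF2 = 11110010 → 4-byte char (#8). Advance 4.
Reached end at offset 24 after 8 code points.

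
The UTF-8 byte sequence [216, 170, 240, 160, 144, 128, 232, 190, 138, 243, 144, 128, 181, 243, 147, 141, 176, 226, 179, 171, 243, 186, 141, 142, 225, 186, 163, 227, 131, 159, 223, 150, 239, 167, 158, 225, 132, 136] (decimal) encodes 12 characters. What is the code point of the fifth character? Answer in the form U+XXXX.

U+D3370

Offset 0: leading byte 0xD8 = 11011000 → 2-byte char #1 = D8 AA.
Offset 2: leading byte 0xF0 = 11110000 → 4-byte char #2 = F0 A0 90 80.
Offset 6: leading byte 0xE8 = 11101000 → 3-byte char #3 = E8 BE 8A.
Offset 9: leading byte 0xF3 = 11110011 → 4-byte char #4 = F3 90 80 B5.
Offset 13: leading byte 0xF3 = 11110011 → 4-byte char #5 = F3 93 8D B0.
Leading byte 0xF3 = 11110011 matches 11110xxx → 4-byte sequence.
Byte 1: 0xF3 = 11110011, payload 011 (3 bits).
Byte 2: 0x93 = 10010011 (10xxxxxx ✓), payload 010011.
Byte 3: 0x8D = 10001101 (10xxxxxx ✓), payload 001101.
Byte 4: 0xB0 = 10110000 (10xxxxxx ✓), payload 110000.
Concatenate: 011010011001101110000 = 0xD3370 (21 bits → U+D3370).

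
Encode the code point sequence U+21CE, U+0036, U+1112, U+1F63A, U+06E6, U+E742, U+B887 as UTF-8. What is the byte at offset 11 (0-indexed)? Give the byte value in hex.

0xDB

U+21CE → 3-byte form E2 87 8E at offsets 0–2.
U+0036 → 1-byte form 36 at offsets 3–3.
U+1112 → 3-byte form E1 84 92 at offsets 4–6.
U+1F63A → 4-byte form F0 9F 98 BA at offsets 7–10.
U+06E6 → 2-byte form DB A6 at offsets 11–12.
Offset 11 falls in char 5's range; it's byte 1 of DB A6 = 0xDB.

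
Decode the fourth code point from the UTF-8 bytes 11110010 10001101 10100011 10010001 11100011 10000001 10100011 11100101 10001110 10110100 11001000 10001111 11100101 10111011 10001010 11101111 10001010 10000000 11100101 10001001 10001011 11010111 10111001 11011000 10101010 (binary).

Offset 0: leading byte 0xF2 = 11110010 → 4-byte char #1 = F2 8D A3 91.
Offset 4: leading byte 0xE3 = 11100011 → 3-byte char #2 = E3 81 A3.
Offset 7: leading byte 0xE5 = 11100101 → 3-byte char #3 = E5 8E B4.
Offset 10: leading byte 0xC8 = 11001000 → 2-byte char #4 = C8 8F.
Leading byte 0xC8 = 11001000 matches 110xxxxx → 2-byte sequence.
Byte 1: 0xC8 = 11001000, payload 01000 (5 bits).
Byte 2: 0x8F = 10001111 (10xxxxxx ✓), payload 001111.
Concatenate: 01000001111 = 0x20F (11 bits → U+020F).

U+020F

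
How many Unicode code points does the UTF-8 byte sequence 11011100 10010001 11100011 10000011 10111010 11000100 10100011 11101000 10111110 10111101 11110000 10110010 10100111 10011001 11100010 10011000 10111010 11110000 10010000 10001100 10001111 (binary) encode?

7

Byte at offset 0: 0xDC = 11011100 → 2-byte char (#1). Advance 2.
Byte at offset 2: 0xE3 = 11100011 → 3-byte char (#2). Advance 3.
Byte at offset 5: 0xC4 = 11000100 → 2-byte char (#3). Advance 2.
Byte at offset 7: 0xE8 = 11101000 → 3-byte char (#4). Advance 3.
Byte at offset 10: 0xF0 = 11110000 → 4-byte char (#5). Advance 4.
Byte at offset 14: 0xE2 = 11100010 → 3-byte char (#6). Advance 3.
Byte at offset 17: 0xF0 = 11110000 → 4-byte char (#7). Advance 4.
Reached end at offset 21 after 7 code points.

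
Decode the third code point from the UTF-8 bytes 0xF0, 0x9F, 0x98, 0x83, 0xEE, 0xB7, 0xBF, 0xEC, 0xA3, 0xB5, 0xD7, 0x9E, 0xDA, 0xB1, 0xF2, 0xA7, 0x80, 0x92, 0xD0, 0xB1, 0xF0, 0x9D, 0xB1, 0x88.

Offset 0: leading byte 0xF0 = 11110000 → 4-byte char #1 = F0 9F 98 83.
Offset 4: leading byte 0xEE = 11101110 → 3-byte char #2 = EE B7 BF.
Offset 7: leading byte 0xEC = 11101100 → 3-byte char #3 = EC A3 B5.
Leading byte 0xEC = 11101100 matches 1110xxxx → 3-byte sequence.
Byte 1: 0xEC = 11101100, payload 1100 (4 bits).
Byte 2: 0xA3 = 10100011 (10xxxxxx ✓), payload 100011.
Byte 3: 0xB5 = 10110101 (10xxxxxx ✓), payload 110101.
Concatenate: 1100100011110101 = 0xC8F5 (16 bits → U+C8F5).

U+C8F5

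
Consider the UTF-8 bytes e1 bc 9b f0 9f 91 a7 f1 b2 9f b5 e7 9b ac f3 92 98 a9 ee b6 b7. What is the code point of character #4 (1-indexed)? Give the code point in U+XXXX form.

Offset 0: leading byte 0xE1 = 11100001 → 3-byte char #1 = E1 BC 9B.
Offset 3: leading byte 0xF0 = 11110000 → 4-byte char #2 = F0 9F 91 A7.
Offset 7: leading byte 0xF1 = 11110001 → 4-byte char #3 = F1 B2 9F B5.
Offset 11: leading byte 0xE7 = 11100111 → 3-byte char #4 = E7 9B AC.
Leading byte 0xE7 = 11100111 matches 1110xxxx → 3-byte sequence.
Byte 1: 0xE7 = 11100111, payload 0111 (4 bits).
Byte 2: 0x9B = 10011011 (10xxxxxx ✓), payload 011011.
Byte 3: 0xAC = 10101100 (10xxxxxx ✓), payload 101100.
Concatenate: 0111011011101100 = 0x76EC (16 bits → U+76EC).

U+76EC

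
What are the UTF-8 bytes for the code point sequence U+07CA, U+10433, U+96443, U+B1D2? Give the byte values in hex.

U+07CA: 2-byte form → DF 8A.
U+10433: 4-byte form → F0 90 90 B3.
U+96443: 4-byte form → F2 96 91 83.
U+B1D2: 3-byte form → EB 87 92.
Concatenated (13 bytes): DF 8A F0 90 90 B3 F2 96 91 83 EB 87 92.

DF 8A F0 90 90 B3 F2 96 91 83 EB 87 92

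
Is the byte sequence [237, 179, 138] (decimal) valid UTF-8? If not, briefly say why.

Structurally a 3-byte sequence; payload = 0xDCCA.
But 0xDCCA is in U+D800–U+DFFF, the surrogate range. Surrogates are not Unicode scalar values and are forbidden in UTF-8.

invalid (encodes a surrogate (U+D800–U+DFFF))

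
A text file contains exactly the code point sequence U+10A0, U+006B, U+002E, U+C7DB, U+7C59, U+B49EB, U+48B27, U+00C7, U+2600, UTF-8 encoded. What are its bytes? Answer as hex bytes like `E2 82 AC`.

E1 82 A0 6B 2E EC 9F 9B E7 B1 99 F2 B4 A7 AB F1 88 AC A7 C3 87 E2 98 80

U+10A0: 3-byte form → E1 82 A0.
U+006B: 1-byte form → 6B.
U+002E: 1-byte form → 2E.
U+C7DB: 3-byte form → EC 9F 9B.
U+7C59: 3-byte form → E7 B1 99.
U+B49EB: 4-byte form → F2 B4 A7 AB.
U+48B27: 4-byte form → F1 88 AC A7.
U+00C7: 2-byte form → C3 87.
U+2600: 3-byte form → E2 98 80.
Concatenated (24 bytes): E1 82 A0 6B 2E EC 9F 9B E7 B1 99 F2 B4 A7 AB F1 88 AC A7 C3 87 E2 98 80.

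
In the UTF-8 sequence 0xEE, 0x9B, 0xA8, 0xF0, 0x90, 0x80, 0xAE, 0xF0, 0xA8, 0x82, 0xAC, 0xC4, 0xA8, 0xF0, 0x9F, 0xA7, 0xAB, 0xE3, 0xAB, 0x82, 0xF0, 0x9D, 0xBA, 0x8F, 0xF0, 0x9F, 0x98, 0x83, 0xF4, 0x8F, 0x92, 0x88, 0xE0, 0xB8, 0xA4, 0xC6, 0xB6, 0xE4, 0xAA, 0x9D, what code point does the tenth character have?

U+0E24

Offset 0: leading byte 0xEE = 11101110 → 3-byte char #1 = EE 9B A8.
Offset 3: leading byte 0xF0 = 11110000 → 4-byte char #2 = F0 90 80 AE.
Offset 7: leading byte 0xF0 = 11110000 → 4-byte char #3 = F0 A8 82 AC.
Offset 11: leading byte 0xC4 = 11000100 → 2-byte char #4 = C4 A8.
Offset 13: leading byte 0xF0 = 11110000 → 4-byte char #5 = F0 9F A7 AB.
Offset 17: leading byte 0xE3 = 11100011 → 3-byte char #6 = E3 AB 82.
Offset 20: leading byte 0xF0 = 11110000 → 4-byte char #7 = F0 9D BA 8F.
Offset 24: leading byte 0xF0 = 11110000 → 4-byte char #8 = F0 9F 98 83.
Offset 28: leading byte 0xF4 = 11110100 → 4-byte char #9 = F4 8F 92 88.
Offset 32: leading byte 0xE0 = 11100000 → 3-byte char #10 = E0 B8 A4.
Leading byte 0xE0 = 11100000 matches 1110xxxx → 3-byte sequence.
Byte 1: 0xE0 = 11100000, payload 0000 (4 bits).
Byte 2: 0xB8 = 10111000 (10xxxxxx ✓), payload 111000.
Byte 3: 0xA4 = 10100100 (10xxxxxx ✓), payload 100100.
Concatenate: 0000111000100100 = 0xE24 (16 bits → U+0E24).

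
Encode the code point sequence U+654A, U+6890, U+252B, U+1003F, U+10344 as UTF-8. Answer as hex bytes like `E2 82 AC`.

U+654A: 3-byte form → E6 95 8A.
U+6890: 3-byte form → E6 A2 90.
U+252B: 3-byte form → E2 94 AB.
U+1003F: 4-byte form → F0 90 80 BF.
U+10344: 4-byte form → F0 90 8D 84.
Concatenated (17 bytes): E6 95 8A E6 A2 90 E2 94 AB F0 90 80 BF F0 90 8D 84.

E6 95 8A E6 A2 90 E2 94 AB F0 90 80 BF F0 90 8D 84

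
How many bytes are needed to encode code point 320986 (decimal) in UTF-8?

4

U+4E5DA = 0x4E5DA. UTF-8 uses 1 byte below 0x80, 2 below 0x800, 3 below 0x10000, 4 up to 0x10FFFF. 0x4E5DA is in U+10000–U+10FFFF → 4 bytes.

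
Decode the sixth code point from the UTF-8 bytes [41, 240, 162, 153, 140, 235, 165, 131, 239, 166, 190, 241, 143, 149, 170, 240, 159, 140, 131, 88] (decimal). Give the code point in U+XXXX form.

U+1F303

Offset 0: leading byte 0x29 = 00101001 → 1-byte char #1 = 29.
Offset 1: leading byte 0xF0 = 11110000 → 4-byte char #2 = F0 A2 99 8C.
Offset 5: leading byte 0xEB = 11101011 → 3-byte char #3 = EB A5 83.
Offset 8: leading byte 0xEF = 11101111 → 3-byte char #4 = EF A6 BE.
Offset 11: leading byte 0xF1 = 11110001 → 4-byte char #5 = F1 8F 95 AA.
Offset 15: leading byte 0xF0 = 11110000 → 4-byte char #6 = F0 9F 8C 83.
Leading byte 0xF0 = 11110000 matches 11110xxx → 4-byte sequence.
Byte 1: 0xF0 = 11110000, payload 000 (3 bits).
Byte 2: 0x9F = 10011111 (10xxxxxx ✓), payload 011111.
Byte 3: 0x8C = 10001100 (10xxxxxx ✓), payload 001100.
Byte 4: 0x83 = 10000011 (10xxxxxx ✓), payload 000011.
Concatenate: 000011111001100000011 = 0x1F303 (21 bits → U+1F303).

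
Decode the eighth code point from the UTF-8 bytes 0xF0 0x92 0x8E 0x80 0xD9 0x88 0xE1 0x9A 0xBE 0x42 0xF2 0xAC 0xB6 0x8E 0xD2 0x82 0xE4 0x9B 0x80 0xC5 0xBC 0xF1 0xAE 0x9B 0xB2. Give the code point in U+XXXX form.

U+017C

Offset 0: leading byte 0xF0 = 11110000 → 4-byte char #1 = F0 92 8E 80.
Offset 4: leading byte 0xD9 = 11011001 → 2-byte char #2 = D9 88.
Offset 6: leading byte 0xE1 = 11100001 → 3-byte char #3 = E1 9A BE.
Offset 9: leading byte 0x42 = 01000010 → 1-byte char #4 = 42.
Offset 10: leading byte 0xF2 = 11110010 → 4-byte char #5 = F2 AC B6 8E.
Offset 14: leading byte 0xD2 = 11010010 → 2-byte char #6 = D2 82.
Offset 16: leading byte 0xE4 = 11100100 → 3-byte char #7 = E4 9B 80.
Offset 19: leading byte 0xC5 = 11000101 → 2-byte char #8 = C5 BC.
Leading byte 0xC5 = 11000101 matches 110xxxxx → 2-byte sequence.
Byte 1: 0xC5 = 11000101, payload 00101 (5 bits).
Byte 2: 0xBC = 10111100 (10xxxxxx ✓), payload 111100.
Concatenate: 00101111100 = 0x17C (11 bits → U+017C).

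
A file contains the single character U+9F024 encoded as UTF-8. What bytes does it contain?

F2 9F 80 A4

U+9F024 = 0x9F024 = 651300 decimal. In range U+10000–U+10FFFF → 4-byte form: 11110xxx 10xxxxxx 10xxxxxx 10xxxxxx.
Binary (21 bits): 010011111000000100100.
Split 3+6+6+6: 010 | 011111 | 000000 | 100100.
Byte 1: 11110010 = 0xF2.
Byte 2: 10011111 = 0x9F.
Byte 3: 10000000 = 0x80.
Byte 4: 10100100 = 0xA4.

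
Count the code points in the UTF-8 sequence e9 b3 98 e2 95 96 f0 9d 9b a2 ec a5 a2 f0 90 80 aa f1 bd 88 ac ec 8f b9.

Byte at offset 0: 0xE9 = 11101001 → 3-byte char (#1). Advance 3.
Byte at offset 3: 0xE2 = 11100010 → 3-byte char (#2). Advance 3.
Byte at offset 6: 0xF0 = 11110000 → 4-byte char (#3). Advance 4.
Byte at offset 10: 0xEC = 11101100 → 3-byte char (#4). Advance 3.
Byte at offset 13: 0xF0 = 11110000 → 4-byte char (#5). Advance 4.
Byte at offset 17: 0xF1 = 11110001 → 4-byte char (#6). Advance 4.
Byte at offset 21: 0xEC = 11101100 → 3-byte char (#7). Advance 3.
Reached end at offset 24 after 7 code points.

7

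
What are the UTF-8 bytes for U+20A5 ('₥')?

E2 82 A5

U+20A5 = 0x20A5 = 8357 decimal. In range U+0800–U+FFFF → 3-byte form: 1110xxxx 10xxxxxx 10xxxxxx.
Binary (16 bits): 0010000010100101.
Split 4+6+6: 0010 | 000010 | 100101.
Byte 1: 11100010 = 0xE2.
Byte 2: 10000010 = 0x82.
Byte 3: 10100101 = 0xA5.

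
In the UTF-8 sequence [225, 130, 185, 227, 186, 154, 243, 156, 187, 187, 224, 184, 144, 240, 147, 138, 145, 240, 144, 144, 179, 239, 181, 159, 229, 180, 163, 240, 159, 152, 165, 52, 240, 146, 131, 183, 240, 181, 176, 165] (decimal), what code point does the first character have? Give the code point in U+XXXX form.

U+10B9

Offset 0: leading byte 0xE1 = 11100001 → 3-byte char #1 = E1 82 B9.
Leading byte 0xE1 = 11100001 matches 1110xxxx → 3-byte sequence.
Byte 1: 0xE1 = 11100001, payload 0001 (4 bits).
Byte 2: 0x82 = 10000010 (10xxxxxx ✓), payload 000010.
Byte 3: 0xB9 = 10111001 (10xxxxxx ✓), payload 111001.
Concatenate: 0001000010111001 = 0x10B9 (16 bits → U+10B9).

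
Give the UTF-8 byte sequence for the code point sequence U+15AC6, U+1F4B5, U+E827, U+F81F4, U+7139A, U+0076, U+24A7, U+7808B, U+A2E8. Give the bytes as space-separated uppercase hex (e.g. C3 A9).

U+15AC6: 4-byte form → F0 95 AB 86.
U+1F4B5: 4-byte form → F0 9F 92 B5.
U+E827: 3-byte form → EE A0 A7.
U+F81F4: 4-byte form → F3 B8 87 B4.
U+7139A: 4-byte form → F1 B1 8E 9A.
U+0076: 1-byte form → 76.
U+24A7: 3-byte form → E2 92 A7.
U+7808B: 4-byte form → F1 B8 82 8B.
U+A2E8: 3-byte form → EA 8B A8.
Concatenated (30 bytes): F0 95 AB 86 F0 9F 92 B5 EE A0 A7 F3 B8 87 B4 F1 B1 8E 9A 76 E2 92 A7 F1 B8 82 8B EA 8B A8.

F0 95 AB 86 F0 9F 92 B5 EE A0 A7 F3 B8 87 B4 F1 B1 8E 9A 76 E2 92 A7 F1 B8 82 8B EA 8B A8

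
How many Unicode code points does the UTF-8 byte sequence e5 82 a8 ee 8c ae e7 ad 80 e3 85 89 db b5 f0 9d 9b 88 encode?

Byte at offset 0: 0xE5 = 11100101 → 3-byte char (#1). Advance 3.
Byte at offset 3: 0xEE = 11101110 → 3-byte char (#2). Advance 3.
Byte at offset 6: 0xE7 = 11100111 → 3-byte char (#3). Advance 3.
Byte at offset 9: 0xE3 = 11100011 → 3-byte char (#4). Advance 3.
Byte at offset 12: 0xDB = 11011011 → 2-byte char (#5). Advance 2.
Byte at offset 14: 0xF0 = 11110000 → 4-byte char (#6). Advance 4.
Reached end at offset 18 after 6 code points.

6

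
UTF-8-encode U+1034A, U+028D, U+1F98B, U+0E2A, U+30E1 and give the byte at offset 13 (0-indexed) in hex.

U+1034A → 4-byte form F0 90 8D 8A at offsets 0–3.
U+028D → 2-byte form CA 8D at offsets 4–5.
U+1F98B → 4-byte form F0 9F A6 8B at offsets 6–9.
U+0E2A → 3-byte form E0 B8 AA at offsets 10–12.
U+30E1 → 3-byte form E3 83 A1 at offsets 13–15.
Offset 13 falls in char 5's range; it's byte 1 of E3 83 A1 = 0xE3.

0xE3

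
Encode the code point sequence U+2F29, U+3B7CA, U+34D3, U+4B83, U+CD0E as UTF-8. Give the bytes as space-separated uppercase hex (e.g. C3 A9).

E2 BC A9 F0 BB 9F 8A E3 93 93 E4 AE 83 EC B4 8E

U+2F29: 3-byte form → E2 BC A9.
U+3B7CA: 4-byte form → F0 BB 9F 8A.
U+34D3: 3-byte form → E3 93 93.
U+4B83: 3-byte form → E4 AE 83.
U+CD0E: 3-byte form → EC B4 8E.
Concatenated (16 bytes): E2 BC A9 F0 BB 9F 8A E3 93 93 E4 AE 83 EC B4 8E.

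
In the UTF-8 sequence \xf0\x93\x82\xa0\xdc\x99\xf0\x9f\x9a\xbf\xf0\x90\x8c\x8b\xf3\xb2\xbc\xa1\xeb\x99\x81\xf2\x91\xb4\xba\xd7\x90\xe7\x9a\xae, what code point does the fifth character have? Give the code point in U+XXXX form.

U+F2F21

Offset 0: leading byte 0xF0 = 11110000 → 4-byte char #1 = F0 93 82 A0.
Offset 4: leading byte 0xDC = 11011100 → 2-byte char #2 = DC 99.
Offset 6: leading byte 0xF0 = 11110000 → 4-byte char #3 = F0 9F 9A BF.
Offset 10: leading byte 0xF0 = 11110000 → 4-byte char #4 = F0 90 8C 8B.
Offset 14: leading byte 0xF3 = 11110011 → 4-byte char #5 = F3 B2 BC A1.
Leading byte 0xF3 = 11110011 matches 11110xxx → 4-byte sequence.
Byte 1: 0xF3 = 11110011, payload 011 (3 bits).
Byte 2: 0xB2 = 10110010 (10xxxxxx ✓), payload 110010.
Byte 3: 0xBC = 10111100 (10xxxxxx ✓), payload 111100.
Byte 4: 0xA1 = 10100001 (10xxxxxx ✓), payload 100001.
Concatenate: 011110010111100100001 = 0xF2F21 (21 bits → U+F2F21).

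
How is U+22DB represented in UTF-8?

U+22DB = 0x22DB = 8923 decimal. In range U+0800–U+FFFF → 3-byte form: 1110xxxx 10xxxxxx 10xxxxxx.
Binary (16 bits): 0010001011011011.
Split 4+6+6: 0010 | 001011 | 011011.
Byte 1: 11100010 = 0xE2.
Byte 2: 10001011 = 0x8B.
Byte 3: 10011011 = 0x9B.

E2 8B 9B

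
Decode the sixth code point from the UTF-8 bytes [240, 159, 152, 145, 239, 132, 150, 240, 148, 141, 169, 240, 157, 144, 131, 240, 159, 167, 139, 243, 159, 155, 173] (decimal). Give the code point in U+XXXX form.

U+DF6ED

Offset 0: leading byte 0xF0 = 11110000 → 4-byte char #1 = F0 9F 98 91.
Offset 4: leading byte 0xEF = 11101111 → 3-byte char #2 = EF 84 96.
Offset 7: leading byte 0xF0 = 11110000 → 4-byte char #3 = F0 94 8D A9.
Offset 11: leading byte 0xF0 = 11110000 → 4-byte char #4 = F0 9D 90 83.
Offset 15: leading byte 0xF0 = 11110000 → 4-byte char #5 = F0 9F A7 8B.
Offset 19: leading byte 0xF3 = 11110011 → 4-byte char #6 = F3 9F 9B AD.
Leading byte 0xF3 = 11110011 matches 11110xxx → 4-byte sequence.
Byte 1: 0xF3 = 11110011, payload 011 (3 bits).
Byte 2: 0x9F = 10011111 (10xxxxxx ✓), payload 011111.
Byte 3: 0x9B = 10011011 (10xxxxxx ✓), payload 011011.
Byte 4: 0xAD = 10101101 (10xxxxxx ✓), payload 101101.
Concatenate: 011011111011011101101 = 0xDF6ED (21 bits → U+DF6ED).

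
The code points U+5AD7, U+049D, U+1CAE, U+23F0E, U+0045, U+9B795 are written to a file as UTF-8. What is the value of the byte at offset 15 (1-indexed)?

0x9B

1-indexed offset 15 is 0-indexed offset 14.
U+5AD7 → 3-byte form E5 AB 97 at offsets 0–2.
U+049D → 2-byte form D2 9D at offsets 3–4.
U+1CAE → 3-byte form E1 B2 AE at offsets 5–7.
U+23F0E → 4-byte form F0 A3 BC 8E at offsets 8–11.
U+0045 → 1-byte form 45 at offsets 12–12.
U+9B795 → 4-byte form F2 9B 9E 95 at offsets 13–16.
Offset 14 falls in char 6's range; it's byte 2 of F2 9B 9E 95 = 0x9B.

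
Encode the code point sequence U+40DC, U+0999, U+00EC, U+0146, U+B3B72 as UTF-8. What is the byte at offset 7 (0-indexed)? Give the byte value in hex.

U+40DC → 3-byte form E4 83 9C at offsets 0–2.
U+0999 → 3-byte form E0 A6 99 at offsets 3–5.
U+00EC → 2-byte form C3 AC at offsets 6–7.
Offset 7 falls in char 3's range; it's byte 2 of C3 AC = 0xAC.

0xAC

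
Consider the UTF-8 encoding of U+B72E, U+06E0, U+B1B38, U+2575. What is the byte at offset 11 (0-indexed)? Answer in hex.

U+B72E → 3-byte form EB 9C AE at offsets 0–2.
U+06E0 → 2-byte form DB A0 at offsets 3–4.
U+B1B38 → 4-byte form F2 B1 AC B8 at offsets 5–8.
U+2575 → 3-byte form E2 95 B5 at offsets 9–11.
Offset 11 falls in char 4's range; it's byte 3 of E2 95 B5 = 0xB5.

0xB5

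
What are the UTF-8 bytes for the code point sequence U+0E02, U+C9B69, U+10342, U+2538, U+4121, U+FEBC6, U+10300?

U+0E02: 3-byte form → E0 B8 82.
U+C9B69: 4-byte form → F3 89 AD A9.
U+10342: 4-byte form → F0 90 8D 82.
U+2538: 3-byte form → E2 94 B8.
U+4121: 3-byte form → E4 84 A1.
U+FEBC6: 4-byte form → F3 BE AF 86.
U+10300: 4-byte form → F0 90 8C 80.
Concatenated (25 bytes): E0 B8 82 F3 89 AD A9 F0 90 8D 82 E2 94 B8 E4 84 A1 F3 BE AF 86 F0 90 8C 80.

E0 B8 82 F3 89 AD A9 F0 90 8D 82 E2 94 B8 E4 84 A1 F3 BE AF 86 F0 90 8C 80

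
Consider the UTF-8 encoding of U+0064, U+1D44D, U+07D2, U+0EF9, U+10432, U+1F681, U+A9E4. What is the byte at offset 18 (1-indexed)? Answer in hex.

1-indexed offset 18 is 0-indexed offset 17.
U+0064 → 1-byte form 64 at offsets 0–0.
U+1D44D → 4-byte form F0 9D 91 8D at offsets 1–4.
U+07D2 → 2-byte form DF 92 at offsets 5–6.
U+0EF9 → 3-byte form E0 BB B9 at offsets 7–9.
U+10432 → 4-byte form F0 90 90 B2 at offsets 10–13.
U+1F681 → 4-byte form F0 9F 9A 81 at offsets 14–17.
Offset 17 falls in char 6's range; it's byte 4 of F0 9F 9A 81 = 0x81.

0x81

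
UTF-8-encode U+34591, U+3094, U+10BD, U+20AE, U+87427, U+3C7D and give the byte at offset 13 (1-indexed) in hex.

1-indexed offset 13 is 0-indexed offset 12.
U+34591 → 4-byte form F0 B4 96 91 at offsets 0–3.
U+3094 → 3-byte form E3 82 94 at offsets 4–6.
U+10BD → 3-byte form E1 82 BD at offsets 7–9.
U+20AE → 3-byte form E2 82 AE at offsets 10–12.
Offset 12 falls in char 4's range; it's byte 3 of E2 82 AE = 0xAE.

0xAE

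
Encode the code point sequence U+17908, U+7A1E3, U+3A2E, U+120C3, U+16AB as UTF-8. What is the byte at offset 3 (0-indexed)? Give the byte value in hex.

U+17908 → 4-byte form F0 97 A4 88 at offsets 0–3.
Offset 3 falls in char 1's range; it's byte 4 of F0 97 A4 88 = 0x88.

0x88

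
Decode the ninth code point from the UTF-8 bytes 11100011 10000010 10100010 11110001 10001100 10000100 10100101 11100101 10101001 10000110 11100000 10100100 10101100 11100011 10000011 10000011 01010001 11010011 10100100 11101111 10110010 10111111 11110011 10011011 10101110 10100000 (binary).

Offset 0: leading byte 0xE3 = 11100011 → 3-byte char #1 = E3 82 A2.
Offset 3: leading byte 0xF1 = 11110001 → 4-byte char #2 = F1 8C 84 A5.
Offset 7: leading byte 0xE5 = 11100101 → 3-byte char #3 = E5 A9 86.
Offset 10: leading byte 0xE0 = 11100000 → 3-byte char #4 = E0 A4 AC.
Offset 13: leading byte 0xE3 = 11100011 → 3-byte char #5 = E3 83 83.
Offset 16: leading byte 0x51 = 01010001 → 1-byte char #6 = 51.
Offset 17: leading byte 0xD3 = 11010011 → 2-byte char #7 = D3 A4.
Offset 19: leading byte 0xEF = 11101111 → 3-byte char #8 = EF B2 BF.
Offset 22: leading byte 0xF3 = 11110011 → 4-byte char #9 = F3 9B AE A0.
Leading byte 0xF3 = 11110011 matches 11110xxx → 4-byte sequence.
Byte 1: 0xF3 = 11110011, payload 011 (3 bits).
Byte 2: 0x9B = 10011011 (10xxxxxx ✓), payload 011011.
Byte 3: 0xAE = 10101110 (10xxxxxx ✓), payload 101110.
Byte 4: 0xA0 = 10100000 (10xxxxxx ✓), payload 100000.
Concatenate: 011011011101110100000 = 0xDBBA0 (21 bits → U+DBBA0).

U+DBBA0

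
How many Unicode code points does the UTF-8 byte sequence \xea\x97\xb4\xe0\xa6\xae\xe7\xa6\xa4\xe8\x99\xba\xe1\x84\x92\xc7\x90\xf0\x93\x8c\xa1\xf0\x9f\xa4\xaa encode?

8

Byte at offset 0: 0xEA = 11101010 → 3-byte char (#1). Advance 3.
Byte at offset 3: 0xE0 = 11100000 → 3-byte char (#2). Advance 3.
Byte at offset 6: 0xE7 = 11100111 → 3-byte char (#3). Advance 3.
Byte at offset 9: 0xE8 = 11101000 → 3-byte char (#4). Advance 3.
Byte at offset 12: 0xE1 = 11100001 → 3-byte char (#5). Advance 3.
Byte at offset 15: 0xC7 = 11000111 → 2-byte char (#6). Advance 2.
Byte at offset 17: 0xF0 = 11110000 → 4-byte char (#7). Advance 4.
Byte at offset 21: 0xF0 = 11110000 → 4-byte char (#8). Advance 4.
Reached end at offset 25 after 8 code points.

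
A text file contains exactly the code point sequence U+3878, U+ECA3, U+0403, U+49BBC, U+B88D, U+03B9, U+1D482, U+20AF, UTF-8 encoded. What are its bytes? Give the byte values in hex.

E3 A1 B8 EE B2 A3 D0 83 F1 89 AE BC EB A2 8D CE B9 F0 9D 92 82 E2 82 AF

U+3878: 3-byte form → E3 A1 B8.
U+ECA3: 3-byte form → EE B2 A3.
U+0403: 2-byte form → D0 83.
U+49BBC: 4-byte form → F1 89 AE BC.
U+B88D: 3-byte form → EB A2 8D.
U+03B9: 2-byte form → CE B9.
U+1D482: 4-byte form → F0 9D 92 82.
U+20AF: 3-byte form → E2 82 AF.
Concatenated (24 bytes): E3 A1 B8 EE B2 A3 D0 83 F1 89 AE BC EB A2 8D CE B9 F0 9D 92 82 E2 82 AF.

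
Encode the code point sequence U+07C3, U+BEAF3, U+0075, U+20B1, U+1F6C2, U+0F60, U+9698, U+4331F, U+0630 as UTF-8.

DF 83 F2 BE AB B3 75 E2 82 B1 F0 9F 9B 82 E0 BD A0 E9 9A 98 F1 83 8C 9F D8 B0

U+07C3: 2-byte form → DF 83.
U+BEAF3: 4-byte form → F2 BE AB B3.
U+0075: 1-byte form → 75.
U+20B1: 3-byte form → E2 82 B1.
U+1F6C2: 4-byte form → F0 9F 9B 82.
U+0F60: 3-byte form → E0 BD A0.
U+9698: 3-byte form → E9 9A 98.
U+4331F: 4-byte form → F1 83 8C 9F.
U+0630: 2-byte form → D8 B0.
Concatenated (26 bytes): DF 83 F2 BE AB B3 75 E2 82 B1 F0 9F 9B 82 E0 BD A0 E9 9A 98 F1 83 8C 9F D8 B0.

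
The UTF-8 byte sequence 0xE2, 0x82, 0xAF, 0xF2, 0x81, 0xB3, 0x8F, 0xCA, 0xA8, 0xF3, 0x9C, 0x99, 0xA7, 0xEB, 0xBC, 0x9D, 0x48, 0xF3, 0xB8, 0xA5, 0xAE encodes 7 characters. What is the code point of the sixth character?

Offset 0: leading byte 0xE2 = 11100010 → 3-byte char #1 = E2 82 AF.
Offset 3: leading byte 0xF2 = 11110010 → 4-byte char #2 = F2 81 B3 8F.
Offset 7: leading byte 0xCA = 11001010 → 2-byte char #3 = CA A8.
Offset 9: leading byte 0xF3 = 11110011 → 4-byte char #4 = F3 9C 99 A7.
Offset 13: leading byte 0xEB = 11101011 → 3-byte char #5 = EB BC 9D.
Offset 16: leading byte 0x48 = 01001000 → 1-byte char #6 = 48.
Leading byte 0x48 = 01001000 matches 0xxxxxxx → 1-byte sequence.
Byte 1: 0x48 = 01001000, payload 1001000 (7 bits).
Concatenate: 1001000 = 0x48 (7 bits → U+0048).

U+0048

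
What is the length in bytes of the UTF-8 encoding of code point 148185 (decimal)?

4

U+242D9 = 0x242D9. UTF-8 uses 1 byte below 0x80, 2 below 0x800, 3 below 0x10000, 4 up to 0x10FFFF. 0x242D9 is in U+10000–U+10FFFF → 4 bytes.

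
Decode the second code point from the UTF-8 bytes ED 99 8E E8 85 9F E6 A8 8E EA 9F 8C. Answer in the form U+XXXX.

Offset 0: leading byte 0xED = 11101101 → 3-byte char #1 = ED 99 8E.
Offset 3: leading byte 0xE8 = 11101000 → 3-byte char #2 = E8 85 9F.
Leading byte 0xE8 = 11101000 matches 1110xxxx → 3-byte sequence.
Byte 1: 0xE8 = 11101000, payload 1000 (4 bits).
Byte 2: 0x85 = 10000101 (10xxxxxx ✓), payload 000101.
Byte 3: 0x9F = 10011111 (10xxxxxx ✓), payload 011111.
Concatenate: 1000000101011111 = 0x815F (16 bits → U+815F).

U+815F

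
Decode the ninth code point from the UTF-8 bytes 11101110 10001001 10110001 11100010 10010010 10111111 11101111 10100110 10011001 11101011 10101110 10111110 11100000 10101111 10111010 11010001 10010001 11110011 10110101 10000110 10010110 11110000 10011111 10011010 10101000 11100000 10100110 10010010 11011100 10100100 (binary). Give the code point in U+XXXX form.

U+0992

Offset 0: leading byte 0xEE = 11101110 → 3-byte char #1 = EE 89 B1.
Offset 3: leading byte 0xE2 = 11100010 → 3-byte char #2 = E2 92 BF.
Offset 6: leading byte 0xEF = 11101111 → 3-byte char #3 = EF A6 99.
Offset 9: leading byte 0xEB = 11101011 → 3-byte char #4 = EB AE BE.
Offset 12: leading byte 0xE0 = 11100000 → 3-byte char #5 = E0 AF BA.
Offset 15: leading byte 0xD1 = 11010001 → 2-byte char #6 = D1 91.
Offset 17: leading byte 0xF3 = 11110011 → 4-byte char #7 = F3 B5 86 96.
Offset 21: leading byte 0xF0 = 11110000 → 4-byte char #8 = F0 9F 9A A8.
Offset 25: leading byte 0xE0 = 11100000 → 3-byte char #9 = E0 A6 92.
Leading byte 0xE0 = 11100000 matches 1110xxxx → 3-byte sequence.
Byte 1: 0xE0 = 11100000, payload 0000 (4 bits).
Byte 2: 0xA6 = 10100110 (10xxxxxx ✓), payload 100110.
Byte 3: 0x92 = 10010010 (10xxxxxx ✓), payload 010010.
Concatenate: 0000100110010010 = 0x992 (16 bits → U+0992).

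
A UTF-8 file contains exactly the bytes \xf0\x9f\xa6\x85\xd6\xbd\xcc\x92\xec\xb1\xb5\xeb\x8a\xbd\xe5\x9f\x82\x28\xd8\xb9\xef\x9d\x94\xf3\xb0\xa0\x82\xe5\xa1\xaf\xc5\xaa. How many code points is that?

Byte at offset 0: 0xF0 = 11110000 → 4-byte char (#1). Advance 4.
Byte at offset 4: 0xD6 = 11010110 → 2-byte char (#2). Advance 2.
Byte at offset 6: 0xCC = 11001100 → 2-byte char (#3). Advance 2.
Byte at offset 8: 0xEC = 11101100 → 3-byte char (#4). Advance 3.
Byte at offset 11: 0xEB = 11101011 → 3-byte char (#5). Advance 3.
Byte at offset 14: 0xE5 = 11100101 → 3-byte char (#6). Advance 3.
Byte at offset 17: 0x28 = 00101000 → 1-byte char (#7). Advance 1.
Byte at offset 18: 0xD8 = 11011000 → 2-byte char (#8). Advance 2.
Byte at offset 20: 0xEF = 11101111 → 3-byte char (#9). Advance 3.
Byte at offset 23: 0xF3 = 11110011 → 4-byte char (#10). Advance 4.
Byte at offset 27: 0xE5 = 11100101 → 3-byte char (#11). Advance 3.
Byte at offset 30: 0xC5 = 11000101 → 2-byte char (#12). Advance 2.
Reached end at offset 32 after 12 code points.

12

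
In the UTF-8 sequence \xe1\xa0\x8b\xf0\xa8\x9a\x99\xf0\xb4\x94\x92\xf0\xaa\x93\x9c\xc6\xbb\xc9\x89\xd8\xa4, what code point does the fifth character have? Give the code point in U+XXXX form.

Offset 0: leading byte 0xE1 = 11100001 → 3-byte char #1 = E1 A0 8B.
Offset 3: leading byte 0xF0 = 11110000 → 4-byte char #2 = F0 A8 9A 99.
Offset 7: leading byte 0xF0 = 11110000 → 4-byte char #3 = F0 B4 94 92.
Offset 11: leading byte 0xF0 = 11110000 → 4-byte char #4 = F0 AA 93 9C.
Offset 15: leading byte 0xC6 = 11000110 → 2-byte char #5 = C6 BB.
Leading byte 0xC6 = 11000110 matches 110xxxxx → 2-byte sequence.
Byte 1: 0xC6 = 11000110, payload 00110 (5 bits).
Byte 2: 0xBB = 10111011 (10xxxxxx ✓), payload 111011.
Concatenate: 00110111011 = 0x1BB (11 bits → U+01BB).

U+01BB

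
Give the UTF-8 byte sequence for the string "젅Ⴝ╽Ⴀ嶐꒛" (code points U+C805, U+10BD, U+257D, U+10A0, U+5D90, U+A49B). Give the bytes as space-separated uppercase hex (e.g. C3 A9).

EC A0 85 E1 82 BD E2 95 BD E1 82 A0 E5 B6 90 EA 92 9B

U+C805: 3-byte form → EC A0 85.
U+10BD: 3-byte form → E1 82 BD.
U+257D: 3-byte form → E2 95 BD.
U+10A0: 3-byte form → E1 82 A0.
U+5D90: 3-byte form → E5 B6 90.
U+A49B: 3-byte form → EA 92 9B.
Concatenated (18 bytes): EC A0 85 E1 82 BD E2 95 BD E1 82 A0 E5 B6 90 EA 92 9B.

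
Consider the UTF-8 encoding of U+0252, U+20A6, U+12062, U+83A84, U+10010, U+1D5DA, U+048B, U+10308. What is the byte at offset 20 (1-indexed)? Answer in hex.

1-indexed offset 20 is 0-indexed offset 19.
U+0252 → 2-byte form C9 92 at offsets 0–1.
U+20A6 → 3-byte form E2 82 A6 at offsets 2–4.
U+12062 → 4-byte form F0 92 81 A2 at offsets 5–8.
U+83A84 → 4-byte form F2 83 AA 84 at offsets 9–12.
U+10010 → 4-byte form F0 90 80 90 at offsets 13–16.
U+1D5DA → 4-byte form F0 9D 97 9A at offsets 17–20.
Offset 19 falls in char 6's range; it's byte 3 of F0 9D 97 9A = 0x97.

0x97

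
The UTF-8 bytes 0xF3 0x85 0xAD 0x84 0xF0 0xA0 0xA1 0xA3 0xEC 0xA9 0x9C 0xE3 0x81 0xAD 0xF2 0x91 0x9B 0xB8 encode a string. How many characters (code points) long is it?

Byte at offset 0: 0xF3 = 11110011 → 4-byte char (#1). Advance 4.
Byte at offset 4: 0xF0 = 11110000 → 4-byte char (#2). Advance 4.
Byte at offset 8: 0xEC = 11101100 → 3-byte char (#3). Advance 3.
Byte at offset 11: 0xE3 = 11100011 → 3-byte char (#4). Advance 3.
Byte at offset 14: 0xF2 = 11110010 → 4-byte char (#5). Advance 4.
Reached end at offset 18 after 5 code points.

5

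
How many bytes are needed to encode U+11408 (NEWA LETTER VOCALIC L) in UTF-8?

4

U+11408 = 0x11408. UTF-8 uses 1 byte below 0x80, 2 below 0x800, 3 below 0x10000, 4 up to 0x10FFFF. 0x11408 is in U+10000–U+10FFFF → 4 bytes.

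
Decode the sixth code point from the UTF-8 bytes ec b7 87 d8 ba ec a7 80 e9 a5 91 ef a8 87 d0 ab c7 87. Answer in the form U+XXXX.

U+042B

Offset 0: leading byte 0xEC = 11101100 → 3-byte char #1 = EC B7 87.
Offset 3: leading byte 0xD8 = 11011000 → 2-byte char #2 = D8 BA.
Offset 5: leading byte 0xEC = 11101100 → 3-byte char #3 = EC A7 80.
Offset 8: leading byte 0xE9 = 11101001 → 3-byte char #4 = E9 A5 91.
Offset 11: leading byte 0xEF = 11101111 → 3-byte char #5 = EF A8 87.
Offset 14: leading byte 0xD0 = 11010000 → 2-byte char #6 = D0 AB.
Leading byte 0xD0 = 11010000 matches 110xxxxx → 2-byte sequence.
Byte 1: 0xD0 = 11010000, payload 10000 (5 bits).
Byte 2: 0xAB = 10101011 (10xxxxxx ✓), payload 101011.
Concatenate: 10000101011 = 0x42B (11 bits → U+042B).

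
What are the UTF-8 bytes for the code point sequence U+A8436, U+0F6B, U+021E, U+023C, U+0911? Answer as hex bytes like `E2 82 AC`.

U+A8436: 4-byte form → F2 A8 90 B6.
U+0F6B: 3-byte form → E0 BD AB.
U+021E: 2-byte form → C8 9E.
U+023C: 2-byte form → C8 BC.
U+0911: 3-byte form → E0 A4 91.
Concatenated (14 bytes): F2 A8 90 B6 E0 BD AB C8 9E C8 BC E0 A4 91.

F2 A8 90 B6 E0 BD AB C8 9E C8 BC E0 A4 91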